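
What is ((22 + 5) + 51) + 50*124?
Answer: 6278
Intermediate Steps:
((22 + 5) + 51) + 50*124 = (27 + 51) + 6200 = 78 + 6200 = 6278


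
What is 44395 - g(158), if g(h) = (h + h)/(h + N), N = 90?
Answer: 2752411/62 ≈ 44394.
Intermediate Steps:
g(h) = 2*h/(90 + h) (g(h) = (h + h)/(h + 90) = (2*h)/(90 + h) = 2*h/(90 + h))
44395 - g(158) = 44395 - 2*158/(90 + 158) = 44395 - 2*158/248 = 44395 - 1*79/62 = 44395 - 79/62 = 2752411/62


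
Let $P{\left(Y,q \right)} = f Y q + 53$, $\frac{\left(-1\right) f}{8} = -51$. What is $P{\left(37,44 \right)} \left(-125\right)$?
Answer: $-83034625$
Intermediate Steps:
$f = 408$ ($f = \left(-8\right) \left(-51\right) = 408$)
$P{\left(Y,q \right)} = 53 + 408 Y q$ ($P{\left(Y,q \right)} = 408 Y q + 53 = 53 + 408 Y q$)
$P{\left(37,44 \right)} \left(-125\right) = \left(53 + 408 \cdot 37 \cdot 44\right) \left(-125\right) = \left(53 + 664224\right) \left(-125\right) = 664277 \left(-125\right) = -83034625$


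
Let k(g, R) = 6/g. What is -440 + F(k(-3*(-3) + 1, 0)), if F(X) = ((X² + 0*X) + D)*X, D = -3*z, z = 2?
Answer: -55423/125 ≈ -443.38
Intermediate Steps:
D = -6 (D = -3*2 = -6)
F(X) = X*(-6 + X²) (F(X) = ((X² + 0*X) - 6)*X = ((X² + 0) - 6)*X = (X² - 6)*X = (-6 + X²)*X = X*(-6 + X²))
-440 + F(k(-3*(-3) + 1, 0)) = -440 + (6/(-3*(-3) + 1))*(-6 + (6/(-3*(-3) + 1))²) = -440 + (6/(9 + 1))*(-6 + (6/(9 + 1))²) = -440 + (6/10)*(-6 + (6/10)²) = -440 + (6*(⅒))*(-6 + (6*(⅒))²) = -440 + 3*(-6 + (⅗)²)/5 = -440 + 3*(-6 + 9/25)/5 = -440 + (⅗)*(-141/25) = -440 - 423/125 = -55423/125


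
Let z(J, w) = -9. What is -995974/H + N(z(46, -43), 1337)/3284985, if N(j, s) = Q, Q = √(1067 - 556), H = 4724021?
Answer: -995974/4724021 + √511/3284985 ≈ -0.21082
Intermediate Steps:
Q = √511 ≈ 22.605
N(j, s) = √511
-995974/H + N(z(46, -43), 1337)/3284985 = -995974/4724021 + √511/3284985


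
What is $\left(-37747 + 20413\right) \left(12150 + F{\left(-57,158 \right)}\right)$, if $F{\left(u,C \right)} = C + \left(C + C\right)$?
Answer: $-218824416$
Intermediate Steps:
$F{\left(u,C \right)} = 3 C$ ($F{\left(u,C \right)} = C + 2 C = 3 C$)
$\left(-37747 + 20413\right) \left(12150 + F{\left(-57,158 \right)}\right) = \left(-37747 + 20413\right) \left(12150 + 3 \cdot 158\right) = - 17334 \left(12150 + 474\right) = \left(-17334\right) 12624 = -218824416$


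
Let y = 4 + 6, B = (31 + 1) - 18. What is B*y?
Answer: 140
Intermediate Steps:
B = 14 (B = 32 - 18 = 14)
y = 10
B*y = 14*10 = 140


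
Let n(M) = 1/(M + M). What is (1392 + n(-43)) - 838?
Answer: 47643/86 ≈ 553.99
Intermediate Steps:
n(M) = 1/(2*M)
(1392 + n(-43)) - 838 = (1392 + (1/2)/(-43)) - 838 = (1392 + (1/2)*(-1/43)) - 838 = (1392 - 1/86) - 838 = 119711/86 - 838 = 47643/86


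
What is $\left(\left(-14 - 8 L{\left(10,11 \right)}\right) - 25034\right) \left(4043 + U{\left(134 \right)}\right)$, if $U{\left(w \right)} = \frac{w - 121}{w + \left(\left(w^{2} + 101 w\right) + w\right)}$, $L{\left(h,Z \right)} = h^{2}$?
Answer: $- \frac{553136890956}{5293} \approx -1.045 \cdot 10^{8}$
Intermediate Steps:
$U{\left(w \right)} = \frac{-121 + w}{w^{2} + 103 w}$ ($U{\left(w \right)} = \frac{-121 + w}{w + \left(w^{2} + 102 w\right)} = \frac{-121 + w}{w^{2} + 103 w}$)
$\left(\left(-14 - 8 L{\left(10,11 \right)}\right) - 25034\right) \left(4043 + U{\left(134 \right)}\right) = \left(\left(-14 - 8 \cdot 10^{2}\right) - 25034\right) \left(4043 + \frac{-121 + 134}{134 \left(103 + 134\right)}\right) = \left(\left(-14 - 800\right) - 25034\right) \left(4043 + \frac{1}{134} \cdot \frac{1}{237} \cdot 13\right) = \left(-814 - 25034\right) \left(4043 + \frac{13}{31758}\right) = \left(-25848\right) \frac{128397607}{31758} = - \frac{553136890956}{5293}$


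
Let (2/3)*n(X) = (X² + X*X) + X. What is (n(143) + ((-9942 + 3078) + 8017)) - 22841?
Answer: 79747/2 ≈ 39874.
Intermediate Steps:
n(X) = 3*X² + 3*X/2 (n(X) = 3*((X² + X*X) + X)/2 = 3*((X² + X²) + X)/2 = 3*(2*X² + X)/2 = 3*(X + 2*X²)/2 = 3*X² + 3*X/2)
(n(143) + ((-9942 + 3078) + 8017)) - 22841 = ((3/2)*143*(1 + 2*143) + ((-9942 + 3078) + 8017)) - 22841 = ((3/2)*143*(1 + 286) + (-6864 + 8017)) - 22841 = ((3/2)*143*287 + 1153) - 22841 = (123123/2 + 1153) - 22841 = 125429/2 - 22841 = 79747/2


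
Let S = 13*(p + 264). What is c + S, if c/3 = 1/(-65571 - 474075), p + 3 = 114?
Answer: 876924749/179882 ≈ 4875.0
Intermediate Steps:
p = 111 (p = -3 + 114 = 111)
S = 4875 (S = 13*(111 + 264) = 13*375 = 4875)
c = -1/179882 (c = 3/(-65571 - 474075) = 3/(-539646) = 3*(-1/539646) = -1/179882 ≈ -5.5592e-6)
c + S = -1/179882 + 4875 = 876924749/179882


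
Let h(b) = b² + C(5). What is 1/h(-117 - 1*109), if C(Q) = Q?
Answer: 1/51081 ≈ 1.9577e-5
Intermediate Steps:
h(b) = 5 + b² (h(b) = b² + 5 = 5 + b²)
1/h(-117 - 1*109) = 1/(5 + (-117 - 1*109)²) = 1/(5 + (-117 - 109)²) = 1/(5 + (-226)²) = 1/(5 + 51076) = 1/51081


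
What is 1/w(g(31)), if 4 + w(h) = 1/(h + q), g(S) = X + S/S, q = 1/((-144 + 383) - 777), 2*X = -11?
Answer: -1211/5113 ≈ -0.23685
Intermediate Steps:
X = -11/2 (X = (1/2)*(-11) = -11/2 ≈ -5.5000)
q = -1/538 (q = 1/(239 - 777) = 1/(-538) = -1/538 ≈ -0.0018587)
g(S) = -9/2 (g(S) = -11/2 + S/S = -11/2 + 1 = -9/2)
w(h) = -4 + 1/(-1/538 + h) (w(h) = -4 + 1/(h - 1/538) = -4 + 1/(-1/538 + h))
1/w(g(31)) = 1/(2*(271 - 1076*(-9/2))/(-1 + 538*(-9/2))) = 1/(2*(271 + 4842)/(-1 - 2421)) = 1/(2*5113/(-2422)) = 1/(2*(-1/2422)*5113) = 1/(-5113/1211) = -1211/5113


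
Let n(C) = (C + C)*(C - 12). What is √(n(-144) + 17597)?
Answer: 5*√2501 ≈ 250.05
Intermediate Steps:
n(C) = 2*C*(-12 + C) (n(C) = (2*C)*(-12 + C) = 2*C*(-12 + C))
√(n(-144) + 17597) = √(2*(-144)*(-12 - 144) + 17597) = √(2*(-144)*(-156) + 17597) = √(44928 + 17597) = √62525 = 5*√2501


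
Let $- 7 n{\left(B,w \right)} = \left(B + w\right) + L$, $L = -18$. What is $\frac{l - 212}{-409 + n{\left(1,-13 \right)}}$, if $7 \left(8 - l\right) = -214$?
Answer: $\frac{1214}{2833} \approx 0.42852$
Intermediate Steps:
$l = \frac{270}{7}$ ($l = 8 - - \frac{214}{7} = 8 + \frac{214}{7} = \frac{270}{7} \approx 38.571$)
$n{\left(B,w \right)} = \frac{18}{7} - \frac{B}{7} - \frac{w}{7}$ ($n{\left(B,w \right)} = - \frac{\left(B + w\right) - 18}{7} = - \frac{-18 + B + w}{7} = \frac{18}{7} - \frac{B}{7} - \frac{w}{7}$)
$\frac{l - 212}{-409 + n{\left(1,-13 \right)}} = \frac{\frac{270}{7} - 212}{-409 - - \frac{30}{7}} = - \frac{1214}{7 \left(-409 + \left(\frac{18}{7} - \frac{1}{7} + \frac{13}{7}\right)\right)} = - \frac{1214}{7 \left(-409 + \frac{30}{7}\right)} = - \frac{1214}{7 \left(- \frac{2833}{7}\right)} = \left(- \frac{1214}{7}\right) \left(- \frac{7}{2833}\right) = \frac{1214}{2833}$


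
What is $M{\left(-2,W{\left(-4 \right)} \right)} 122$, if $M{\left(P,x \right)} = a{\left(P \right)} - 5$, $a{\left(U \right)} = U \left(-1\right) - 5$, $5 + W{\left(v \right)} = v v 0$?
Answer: $-976$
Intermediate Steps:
$W{\left(v \right)} = -5$ ($W{\left(v \right)} = -5 + v v 0 = -5 + v^{2} \cdot 0 = -5 + 0 = -5$)
$a{\left(U \right)} = -5 - U$ ($a{\left(U \right)} = - U - 5 = -5 - U$)
$M{\left(P,x \right)} = -10 - P$ ($M{\left(P,x \right)} = \left(-5 - P\right) - 5 = -10 - P$)
$M{\left(-2,W{\left(-4 \right)} \right)} 122 = \left(-10 - -2\right) 122 = \left(-10 + 2\right) 122 = \left(-8\right) 122 = -976$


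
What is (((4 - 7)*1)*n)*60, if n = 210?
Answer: -37800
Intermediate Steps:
(((4 - 7)*1)*n)*60 = (((4 - 7)*1)*210)*60 = (-3*1*210)*60 = -3*210*60 = -630*60 = -37800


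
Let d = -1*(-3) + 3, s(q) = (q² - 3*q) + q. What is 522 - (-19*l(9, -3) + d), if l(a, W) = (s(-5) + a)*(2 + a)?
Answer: 9712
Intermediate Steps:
s(q) = q² - 2*q
d = 6 (d = 3 + 3 = 6)
l(a, W) = (2 + a)*(35 + a) (l(a, W) = (-5*(-2 - 5) + a)*(2 + a) = (-5*(-7) + a)*(2 + a) = (35 + a)*(2 + a) = (2 + a)*(35 + a))
522 - (-19*l(9, -3) + d) = 522 - (-19*(70 + 9² + 37*9) + 6) = 522 - (-19*(70 + 81 + 333) + 6) = 522 - (-19*484 + 6) = 522 - (-9196 + 6) = 522 - 1*(-9190) = 522 + 9190 = 9712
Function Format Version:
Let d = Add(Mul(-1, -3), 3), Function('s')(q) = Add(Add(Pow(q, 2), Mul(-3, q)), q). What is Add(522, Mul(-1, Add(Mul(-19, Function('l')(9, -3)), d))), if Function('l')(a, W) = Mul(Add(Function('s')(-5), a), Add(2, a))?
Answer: 9712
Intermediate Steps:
Function('s')(q) = Add(Pow(q, 2), Mul(-2, q))
d = 6 (d = Add(3, 3) = 6)
Function('l')(a, W) = Mul(Add(2, a), Add(35, a)) (Function('l')(a, W) = Mul(Add(Mul(-5, Add(-2, -5)), a), Add(2, a)) = Mul(Add(Mul(-5, -7), a), Add(2, a)) = Mul(Add(35, a), Add(2, a)) = Mul(Add(2, a), Add(35, a)))
Add(522, Mul(-1, Add(Mul(-19, Function('l')(9, -3)), d))) = Add(522, Mul(-1, Add(Mul(-19, Add(70, Pow(9, 2), Mul(37, 9))), 6))) = Add(522, Mul(-1, Add(Mul(-19, Add(70, 81, 333)), 6))) = Add(522, Mul(-1, Add(Mul(-19, 484), 6))) = Add(522, Mul(-1, Add(-9196, 6))) = Add(522, Mul(-1, -9190)) = Add(522, 9190) = 9712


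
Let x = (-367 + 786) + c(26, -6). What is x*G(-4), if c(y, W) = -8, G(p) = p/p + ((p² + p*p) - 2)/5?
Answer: 2877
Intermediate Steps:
G(p) = ⅗ + 2*p²/5 (G(p) = 1 + ((p² + p²) - 2)*(⅕) = 1 + (2*p² - 2)*(⅕) = 1 + (-2 + 2*p²)*(⅕) = 1 + (-⅖ + 2*p²/5) = ⅗ + 2*p²/5)
x = 411 (x = (-367 + 786) - 8 = 419 - 8 = 411)
x*G(-4) = 411*(⅗ + (⅖)*(-4)²) = 411*(⅗ + (⅖)*16) = 411*(⅗ + 32/5) = 411*7 = 2877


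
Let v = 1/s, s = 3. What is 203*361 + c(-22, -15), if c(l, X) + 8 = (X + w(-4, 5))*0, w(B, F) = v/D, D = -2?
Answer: 73275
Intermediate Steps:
v = 1/3 ≈ 0.33333
w(B, F) = -1/6 (w(B, F) = (1/3)/(-2) = (1/3)*(-1/2) = -1/6)
c(l, X) = -8 (c(l, X) = -8 + (X - 1/6)*0 = -8 + (-1/6 + X)*0 = -8 + 0 = -8)
203*361 + c(-22, -15) = 203*361 - 8 = 73283 - 8 = 73275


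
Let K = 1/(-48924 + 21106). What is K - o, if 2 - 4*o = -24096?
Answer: -83794771/13909 ≈ -6024.5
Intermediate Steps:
o = 12049/2 (o = 1/2 - 1/4*(-24096) = 1/2 + 6024 = 12049/2 ≈ 6024.5)
K = -1/27818 (K = 1/(-27818) = -1/27818 ≈ -3.5948e-5)
K - o = -1/27818 - 1*12049/2 = -1/27818 - 12049/2 = -83794771/13909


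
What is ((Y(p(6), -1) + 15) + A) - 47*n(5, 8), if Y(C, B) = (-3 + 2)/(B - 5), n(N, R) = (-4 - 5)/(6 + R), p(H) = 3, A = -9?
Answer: 764/21 ≈ 36.381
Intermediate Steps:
n(N, R) = -9/(6 + R)
Y(C, B) = -1/(-5 + B)
((Y(p(6), -1) + 15) + A) - 47*n(5, 8) = ((-1/(-5 - 1) + 15) - 9) - (-423)/(6 + 8) = ((-1/(-6) + 15) - 9) - (-423)/14 = ((-1*(-1/6) + 15) - 9) - (-423)/14 = ((1/6 + 15) - 9) - 47*(-9/14) = (91/6 - 9) + 423/14 = 37/6 + 423/14 = 764/21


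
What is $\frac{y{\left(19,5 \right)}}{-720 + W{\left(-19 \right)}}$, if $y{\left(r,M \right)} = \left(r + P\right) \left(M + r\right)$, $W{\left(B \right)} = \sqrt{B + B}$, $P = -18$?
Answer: $- \frac{8640}{259219} - \frac{12 i \sqrt{38}}{259219} \approx -0.033331 - 0.00028537 i$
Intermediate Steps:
$W{\left(B \right)} = \sqrt{2} \sqrt{B}$ ($W{\left(B \right)} = \sqrt{2 B} = \sqrt{2} \sqrt{B}$)
$y{\left(r,M \right)} = \left(-18 + r\right) \left(M + r\right)$ ($y{\left(r,M \right)} = \left(r - 18\right) \left(M + r\right) = \left(-18 + r\right) \left(M + r\right)$)
$\frac{y{\left(19,5 \right)}}{-720 + W{\left(-19 \right)}} = \frac{19^{2} - 90 - 342 + 5 \cdot 19}{-720 + \sqrt{2} \sqrt{-19}} = \frac{361 - 90 - 342 + 95}{-720 + \sqrt{2} i \sqrt{19}} = \frac{1}{-720 + i \sqrt{38}} \cdot 24 = \frac{24}{-720 + i \sqrt{38}}$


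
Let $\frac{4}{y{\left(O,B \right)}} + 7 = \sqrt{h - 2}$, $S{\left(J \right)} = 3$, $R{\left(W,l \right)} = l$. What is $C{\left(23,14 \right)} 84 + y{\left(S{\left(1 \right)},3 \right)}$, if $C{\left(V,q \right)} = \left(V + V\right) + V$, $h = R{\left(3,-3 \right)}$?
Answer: $\frac{156478}{27} - \frac{2 i \sqrt{5}}{27} \approx 5795.5 - 0.16563 i$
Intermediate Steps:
$h = -3$
$C{\left(V,q \right)} = 3 V$ ($C{\left(V,q \right)} = 2 V + V = 3 V$)
$y{\left(O,B \right)} = \frac{4}{-7 + i \sqrt{5}}$ ($y{\left(O,B \right)} = \frac{4}{-7 + \sqrt{-3 - 2}} = \frac{4}{-7 + \sqrt{-5}} = \frac{4}{-7 + i \sqrt{5}}$)
$C{\left(23,14 \right)} 84 + y{\left(S{\left(1 \right)},3 \right)} = 3 \cdot 23 \cdot 84 - \left(\frac{14}{27} + \frac{2 i \sqrt{5}}{27}\right) = 69 \cdot 84 - \left(\frac{14}{27} + \frac{2 i \sqrt{5}}{27}\right) = 5796 - \left(\frac{14}{27} + \frac{2 i \sqrt{5}}{27}\right) = \frac{156478}{27} - \frac{2 i \sqrt{5}}{27}$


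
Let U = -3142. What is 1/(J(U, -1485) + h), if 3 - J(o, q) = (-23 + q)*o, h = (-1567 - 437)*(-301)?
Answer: -1/4134929 ≈ -2.4184e-7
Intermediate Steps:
h = 603204 (h = -2004*(-301) = 603204)
J(o, q) = 3 - o*(-23 + q) (J(o, q) = 3 - (-23 + q)*o = 3 - o*(-23 + q))
1/(J(U, -1485) + h) = 1/((3 + 23*(-3142) - 1*(-3142)*(-1485)) + 603204) = 1/((3 - 72266 - 4665870) + 603204) = 1/(-4738133 + 603204) = 1/(-4134929) = -1/4134929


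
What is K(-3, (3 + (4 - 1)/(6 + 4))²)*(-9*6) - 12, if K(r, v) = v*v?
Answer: -32079867/5000 ≈ -6416.0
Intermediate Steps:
K(r, v) = v²
K(-3, (3 + (4 - 1)/(6 + 4))²)*(-9*6) - 12 = ((3 + (4 - 1)/(6 + 4))²)²*(-9*6) - 12 = ((3 + 3/10)²)²*(-54) - 12 = ((33/10)²)²*(-54) - 12 = (1089/100)²*(-54) - 12 = (1185921/10000)*(-54) - 12 = -32019867/5000 - 12 = -32079867/5000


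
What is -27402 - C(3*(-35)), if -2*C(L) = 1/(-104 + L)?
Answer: -11454037/418 ≈ -27402.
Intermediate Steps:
C(L) = -1/(2*(-104 + L))
-27402 - C(3*(-35)) = -27402 - (-1)/(-208 + 2*(3*(-35))) = -27402 - (-1)/(-208 + 2*(-105)) = -27402 - (-1)/(-208 - 210) = -27402 - (-1)/(-418) = -27402 - (-1)*(-1)/418 = -27402 - 1*1/418 = -27402 - 1/418 = -11454037/418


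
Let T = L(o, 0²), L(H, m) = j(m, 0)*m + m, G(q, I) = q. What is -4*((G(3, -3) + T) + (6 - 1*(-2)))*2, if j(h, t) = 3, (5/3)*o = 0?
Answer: -88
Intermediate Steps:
o = 0 (o = (⅗)*0 = 0)
L(H, m) = 4*m (L(H, m) = 3*m + m = 4*m)
T = 0 (T = 4*0² = 4*0 = 0)
-4*((G(3, -3) + T) + (6 - 1*(-2)))*2 = -4*((3 + 0) + (6 - 1*(-2)))*2 = -4*(3 + (6 + 2))*2 = -4*(3 + 8)*2 = -4*11*2 = -44*2 = -88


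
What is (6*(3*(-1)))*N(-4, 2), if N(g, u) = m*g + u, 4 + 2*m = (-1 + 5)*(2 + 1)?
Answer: 252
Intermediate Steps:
m = 4 (m = -2 + ((-1 + 5)*(2 + 1))/2 = -2 + (4*3)/2 = -2 + (1/2)*12 = -2 + 6 = 4)
N(g, u) = u + 4*g (N(g, u) = 4*g + u = u + 4*g)
(6*(3*(-1)))*N(-4, 2) = (6*(3*(-1)))*(2 + 4*(-4)) = (6*(-3))*(2 - 16) = -18*(-14) = 252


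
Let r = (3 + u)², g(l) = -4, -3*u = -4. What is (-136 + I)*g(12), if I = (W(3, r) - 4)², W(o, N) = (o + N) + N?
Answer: -388900/81 ≈ -4801.2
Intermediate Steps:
u = 4/3 (u = -⅓*(-4) = 4/3 ≈ 1.3333)
r = 169/9 (r = (3 + 4/3)² = (13/3)² = 169/9 ≈ 18.778)
W(o, N) = o + 2*N (W(o, N) = (N + o) + N = o + 2*N)
I = 108241/81 (I = ((3 + 2*(169/9)) - 4)² = ((3 + 338/9) - 4)² = (365/9 - 4)² = (329/9)² = 108241/81 ≈ 1336.3)
(-136 + I)*g(12) = (-136 + 108241/81)*(-4) = (97225/81)*(-4) = -388900/81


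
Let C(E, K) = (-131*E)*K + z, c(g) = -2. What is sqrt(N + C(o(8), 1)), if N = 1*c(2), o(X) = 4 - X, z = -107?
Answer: sqrt(415) ≈ 20.372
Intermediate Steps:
C(E, K) = -107 - 131*E*K (C(E, K) = (-131*E)*K - 107 = -131*E*K - 107 = -107 - 131*E*K)
N = -2 (N = 1*(-2) = -2)
sqrt(N + C(o(8), 1)) = sqrt(-2 + (-107 - 131*(4 - 1*8)*1)) = sqrt(-2 + (-107 - 131*(4 - 8)*1)) = sqrt(-2 + (-107 - 131*(-4)*1)) = sqrt(-2 + (-107 + 524)) = sqrt(-2 + 417) = sqrt(415)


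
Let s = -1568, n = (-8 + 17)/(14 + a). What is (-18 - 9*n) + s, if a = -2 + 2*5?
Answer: -34973/22 ≈ -1589.7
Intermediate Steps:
a = 8 (a = -2 + 10 = 8)
n = 9/22 (n = (-8 + 17)/(14 + 8) = 9/22 ≈ 0.40909)
(-18 - 9*n) + s = (-18 - 9*9/22) - 1568 = (-18 - 81/22) - 1568 = -477/22 - 1568 = -34973/22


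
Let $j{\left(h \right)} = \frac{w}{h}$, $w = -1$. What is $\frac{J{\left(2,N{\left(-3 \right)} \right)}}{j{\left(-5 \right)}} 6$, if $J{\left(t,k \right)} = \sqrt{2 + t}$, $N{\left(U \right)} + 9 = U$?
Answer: $60$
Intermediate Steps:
$j{\left(h \right)} = - \frac{1}{h}$
$N{\left(U \right)} = -9 + U$
$\frac{J{\left(2,N{\left(-3 \right)} \right)}}{j{\left(-5 \right)}} 6 = \frac{\sqrt{2 + 2}}{\left(-1\right) \frac{1}{-5}} \cdot 6 = \frac{\sqrt{4}}{\left(-1\right) \left(- \frac{1}{5}\right)} 6 = \frac{1}{\frac{1}{5}} \cdot 2 \cdot 6 = 5 \cdot 2 \cdot 6 = 10 \cdot 6 = 60$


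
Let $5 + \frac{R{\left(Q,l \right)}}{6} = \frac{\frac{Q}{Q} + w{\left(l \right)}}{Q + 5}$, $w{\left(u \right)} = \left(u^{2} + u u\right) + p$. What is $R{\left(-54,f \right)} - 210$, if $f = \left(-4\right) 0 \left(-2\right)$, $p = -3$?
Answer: $- \frac{11748}{49} \approx -239.76$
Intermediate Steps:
$w{\left(u \right)} = -3 + 2 u^{2}$ ($w{\left(u \right)} = \left(u^{2} + u u\right) - 3 = \left(u^{2} + u^{2}\right) - 3 = 2 u^{2} - 3 = -3 + 2 u^{2}$)
$f = 0$ ($f = 0 \left(-2\right) = 0$)
$R{\left(Q,l \right)} = -30 + \frac{6 \left(-2 + 2 l^{2}\right)}{5 + Q}$ ($R{\left(Q,l \right)} = -30 + 6 \frac{\frac{Q}{Q} + \left(-3 + 2 l^{2}\right)}{Q + 5} = -30 + 6 \frac{1 + \left(-3 + 2 l^{2}\right)}{5 + Q} = -30 + 6 \frac{-2 + 2 l^{2}}{5 + Q} = -30 + \frac{6 \left(-2 + 2 l^{2}\right)}{5 + Q}$)
$R{\left(-54,f \right)} - 210 = \frac{6 \left(-27 - -270 + 2 \cdot 0^{2}\right)}{5 - 54} - 210 = \frac{6 \left(-27 + 270 + 2 \cdot 0\right)}{-49} - 210 = 6 \left(- \frac{1}{49}\right) \left(-27 + 270 + 0\right) - 210 = 6 \left(- \frac{1}{49}\right) 243 - 210 = - \frac{1458}{49} - 210 = - \frac{11748}{49}$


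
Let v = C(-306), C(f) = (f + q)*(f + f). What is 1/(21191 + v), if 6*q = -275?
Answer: 1/236513 ≈ 4.2281e-6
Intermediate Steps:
q = -275/6 (q = (⅙)*(-275) = -275/6 ≈ -45.833)
C(f) = 2*f*(-275/6 + f) (C(f) = (f - 275/6)*(f + f) = (-275/6 + f)*(2*f) = 2*f*(-275/6 + f))
v = 215322 (v = (⅓)*(-306)*(-275 + 6*(-306)) = (⅓)*(-306)*(-275 - 1836) = (⅓)*(-306)*(-2111) = 215322)
1/(21191 + v) = 1/(21191 + 215322) = 1/236513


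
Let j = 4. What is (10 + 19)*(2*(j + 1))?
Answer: 290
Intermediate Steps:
(10 + 19)*(2*(j + 1)) = (10 + 19)*(2*(4 + 1)) = 29*(2*5) = 29*10 = 290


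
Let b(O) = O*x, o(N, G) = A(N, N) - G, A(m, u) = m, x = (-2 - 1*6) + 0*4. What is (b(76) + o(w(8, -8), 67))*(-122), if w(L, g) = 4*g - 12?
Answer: 87718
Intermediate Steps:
x = -8 (x = (-2 - 6) + 0 = -8 + 0 = -8)
w(L, g) = -12 + 4*g
o(N, G) = N - G
b(O) = -8*O (b(O) = O*(-8) = -8*O)
(b(76) + o(w(8, -8), 67))*(-122) = (-8*76 + ((-12 + 4*(-8)) - 1*67))*(-122) = (-608 + ((-12 - 32) - 67))*(-122) = (-608 + (-44 - 67))*(-122) = (-608 - 111)*(-122) = -719*(-122) = 87718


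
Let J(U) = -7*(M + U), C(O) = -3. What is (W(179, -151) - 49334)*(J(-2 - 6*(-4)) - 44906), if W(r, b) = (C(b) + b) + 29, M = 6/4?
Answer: 4458283719/2 ≈ 2.2291e+9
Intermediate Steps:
M = 3/2 (M = 6*(1/4) = 3/2 ≈ 1.5000)
W(r, b) = 26 + b (W(r, b) = (-3 + b) + 29 = 26 + b)
J(U) = -21/2 - 7*U (J(U) = -7*(3/2 + U) = -21/2 - 7*U)
(W(179, -151) - 49334)*(J(-2 - 6*(-4)) - 44906) = ((26 - 151) - 49334)*((-21/2 - 7*(-2 - 6*(-4))) - 44906) = (-125 - 49334)*((-21/2 - 7*(-2 + 24)) - 44906) = -49459*((-21/2 - 7*22) - 44906) = -49459*((-21/2 - 154) - 44906) = -49459*(-329/2 - 44906) = -49459*(-90141/2) = 4458283719/2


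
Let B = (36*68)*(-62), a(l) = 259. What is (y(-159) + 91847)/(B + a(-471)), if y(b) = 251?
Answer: -92098/151517 ≈ -0.60784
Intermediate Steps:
B = -151776 (B = 2448*(-62) = -151776)
(y(-159) + 91847)/(B + a(-471)) = (251 + 91847)/(-151776 + 259) = 92098/(-151517) = 92098*(-1/151517) = -92098/151517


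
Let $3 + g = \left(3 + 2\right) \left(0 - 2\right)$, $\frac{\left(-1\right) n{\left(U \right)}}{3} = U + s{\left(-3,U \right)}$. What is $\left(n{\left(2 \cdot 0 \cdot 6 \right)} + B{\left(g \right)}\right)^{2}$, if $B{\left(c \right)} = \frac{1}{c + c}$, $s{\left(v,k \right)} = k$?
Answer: $\frac{1}{676} \approx 0.0014793$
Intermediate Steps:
$n{\left(U \right)} = - 6 U$ ($n{\left(U \right)} = - 3 \left(U + U\right) = - 3 \cdot 2 U = - 6 U$)
$g = -13$ ($g = -3 + \left(3 + 2\right) \left(0 - 2\right) = -3 + 5 \left(-2\right) = -3 - 10 = -13$)
$B{\left(c \right)} = \frac{1}{2 c}$
$\left(n{\left(2 \cdot 0 \cdot 6 \right)} + B{\left(g \right)}\right)^{2} = \left(- 6 \cdot 2 \cdot 0 \cdot 6 + \frac{1}{2 \left(-13\right)}\right)^{2} = \left(- 6 \cdot 0 \cdot 6 + \frac{1}{2} \left(- \frac{1}{13}\right)\right)^{2} = \left(\left(-6\right) 0 - \frac{1}{26}\right)^{2} = \left(0 - \frac{1}{26}\right)^{2} = \left(- \frac{1}{26}\right)^{2} = \frac{1}{676}$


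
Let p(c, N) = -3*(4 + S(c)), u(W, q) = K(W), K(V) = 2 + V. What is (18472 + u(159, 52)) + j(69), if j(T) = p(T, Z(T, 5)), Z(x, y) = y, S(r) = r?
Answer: 18414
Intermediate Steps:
u(W, q) = 2 + W
p(c, N) = -12 - 3*c (p(c, N) = -3*(4 + c) = -12 - 3*c)
j(T) = -12 - 3*T
(18472 + u(159, 52)) + j(69) = (18472 + (2 + 159)) + (-12 - 3*69) = (18472 + 161) + (-12 - 207) = 18633 - 219 = 18414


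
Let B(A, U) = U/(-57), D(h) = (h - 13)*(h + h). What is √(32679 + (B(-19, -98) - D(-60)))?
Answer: √77718417/57 ≈ 154.66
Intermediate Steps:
D(h) = 2*h*(-13 + h) (D(h) = (-13 + h)*(2*h) = 2*h*(-13 + h))
B(A, U) = -U/57 (B(A, U) = U*(-1/57) = -U/57)
√(32679 + (B(-19, -98) - D(-60))) = √(32679 + (-1/57*(-98) - 2*(-60)*(-13 - 60))) = √(32679 + (98/57 - 2*(-60)*(-73))) = √(32679 + (98/57 - 1*8760)) = √(32679 + (98/57 - 8760)) = √(32679 - 499222/57) = √(1363481/57) = √77718417/57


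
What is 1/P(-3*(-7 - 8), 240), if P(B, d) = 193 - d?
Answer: -1/47 ≈ -0.021277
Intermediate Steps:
1/P(-3*(-7 - 8), 240) = 1/(193 - 1*240) = 1/(193 - 240) = 1/(-47) = -1/47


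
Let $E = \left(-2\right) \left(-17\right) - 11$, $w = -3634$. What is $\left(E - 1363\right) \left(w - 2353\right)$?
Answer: $8022580$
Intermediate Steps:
$E = 23$ ($E = 34 - 11 = 23$)
$\left(E - 1363\right) \left(w - 2353\right) = \left(23 - 1363\right) \left(-3634 - 2353\right) = \left(-1340\right) \left(-5987\right) = 8022580$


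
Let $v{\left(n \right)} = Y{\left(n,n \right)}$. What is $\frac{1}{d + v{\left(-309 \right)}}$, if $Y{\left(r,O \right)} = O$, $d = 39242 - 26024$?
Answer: $\frac{1}{12909} \approx 7.7465 \cdot 10^{-5}$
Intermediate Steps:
$d = 13218$ ($d = 39242 - 26024 = 13218$)
$v{\left(n \right)} = n$
$\frac{1}{d + v{\left(-309 \right)}} = \frac{1}{13218 - 309} = \frac{1}{12909}$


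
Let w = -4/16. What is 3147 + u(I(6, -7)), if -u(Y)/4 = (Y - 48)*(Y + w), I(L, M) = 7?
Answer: 4254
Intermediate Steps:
w = -¼ (w = -4*1/16 = -¼ ≈ -0.25000)
u(Y) = -4*(-48 + Y)*(-¼ + Y) (u(Y) = -4*(Y - 48)*(Y - ¼) = -4*(-48 + Y)*(-¼ + Y))
3147 + u(I(6, -7)) = 3147 + (-48 - 4*7² + 193*7) = 3147 + (-48 - 4*49 + 1351) = 3147 + (-48 - 196 + 1351) = 3147 + 1107 = 4254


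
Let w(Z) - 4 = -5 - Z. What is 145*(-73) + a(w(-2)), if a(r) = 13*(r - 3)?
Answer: -10611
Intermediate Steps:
w(Z) = -1 - Z (w(Z) = 4 + (-5 - Z) = -1 - Z)
a(r) = -39 + 13*r (a(r) = 13*(-3 + r) = -39 + 13*r)
145*(-73) + a(w(-2)) = 145*(-73) + (-39 + 13*(-1 - 1*(-2))) = -10585 + (-39 + 13*(-1 + 2)) = -10585 + (-39 + 13*1) = -10585 + (-39 + 13) = -10585 - 26 = -10611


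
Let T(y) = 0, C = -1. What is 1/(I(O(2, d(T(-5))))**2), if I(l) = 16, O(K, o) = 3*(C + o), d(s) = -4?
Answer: 1/256 ≈ 0.0039063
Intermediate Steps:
O(K, o) = -3 + 3*o (O(K, o) = 3*(-1 + o) = -3 + 3*o)
1/(I(O(2, d(T(-5))))**2) = 1/(16**2) = 1/256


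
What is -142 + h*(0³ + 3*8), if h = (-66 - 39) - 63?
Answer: -4174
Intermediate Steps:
h = -168 (h = -105 - 63 = -168)
-142 + h*(0³ + 3*8) = -142 - 168*(0³ + 3*8) = -142 - 168*(0 + 24) = -142 - 168*24 = -142 - 4032 = -4174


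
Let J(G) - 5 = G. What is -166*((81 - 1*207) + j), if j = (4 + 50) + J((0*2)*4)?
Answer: 11122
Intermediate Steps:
J(G) = 5 + G
j = 59 (j = (4 + 50) + (5 + (0*2)*4) = 54 + (5 + 0*4) = 54 + (5 + 0) = 54 + 5 = 59)
-166*((81 - 1*207) + j) = -166*((81 - 1*207) + 59) = -166*((81 - 207) + 59) = -166*(-126 + 59) = -166*(-67) = 11122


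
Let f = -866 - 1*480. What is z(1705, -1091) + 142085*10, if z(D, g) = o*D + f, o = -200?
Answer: 1078504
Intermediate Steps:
f = -1346 (f = -866 - 480 = -1346)
z(D, g) = -1346 - 200*D (z(D, g) = -200*D - 1346 = -1346 - 200*D)
z(1705, -1091) + 142085*10 = (-1346 - 200*1705) + 142085*10 = (-1346 - 341000) + 1420850 = -342346 + 1420850 = 1078504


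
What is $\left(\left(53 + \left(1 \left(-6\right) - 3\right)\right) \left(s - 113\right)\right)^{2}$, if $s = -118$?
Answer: $103306896$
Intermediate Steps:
$\left(\left(53 + \left(1 \left(-6\right) - 3\right)\right) \left(s - 113\right)\right)^{2} = \left(\left(53 + \left(1 \left(-6\right) - 3\right)\right) \left(-118 - 113\right)\right)^{2} = \left(\left(53 - 9\right) \left(-231\right)\right)^{2} = \left(44 \left(-231\right)\right)^{2} = \left(-10164\right)^{2} = 103306896$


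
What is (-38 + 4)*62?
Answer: -2108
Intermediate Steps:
(-38 + 4)*62 = -34*62 = -2108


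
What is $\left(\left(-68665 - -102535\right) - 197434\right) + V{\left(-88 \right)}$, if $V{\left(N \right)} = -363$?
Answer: $-163927$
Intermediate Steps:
$\left(\left(-68665 - -102535\right) - 197434\right) + V{\left(-88 \right)} = \left(\left(-68665 - -102535\right) - 197434\right) - 363 = \left(\left(-68665 + 102535\right) - 197434\right) - 363 = \left(33870 - 197434\right) - 363 = -163564 - 363 = -163927$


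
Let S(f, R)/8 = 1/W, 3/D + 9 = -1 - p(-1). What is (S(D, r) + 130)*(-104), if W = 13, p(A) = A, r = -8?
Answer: -13584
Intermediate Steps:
D = -⅓ (D = 3/(-9 + (-1 - 1*(-1))) = 3/(-9 + (-1 + 1)) = 3/(-9 + 0) = 3/(-9) = 3*(-⅑) = -⅓ ≈ -0.33333)
S(f, R) = 8/13
(S(D, r) + 130)*(-104) = (8/13 + 130)*(-104) = (1698/13)*(-104) = -13584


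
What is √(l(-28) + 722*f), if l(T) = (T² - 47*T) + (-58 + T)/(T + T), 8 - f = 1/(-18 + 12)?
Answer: 19*√39081/42 ≈ 89.431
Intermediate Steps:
f = 49/6 (f = 8 - 1/(-18 + 12) = 8 - 1/(-6) = 8 - 1*(-⅙) = 8 + ⅙ = 49/6 ≈ 8.1667)
l(T) = T² - 47*T + (-58 + T)/(2*T) (l(T) = (T² - 47*T) + (-58 + T)/((2*T)) = (T² - 47*T) + (-58 + T)*(1/(2*T)) = (T² - 47*T) + (-58 + T)/(2*T) = T² - 47*T + (-58 + T)/(2*T))
√(l(-28) + 722*f) = √((½ + (-28)² - 47*(-28) - 29/(-28)) + 722*(49/6)) = √((½ + 784 + 1316 - 29*(-1/28)) + 17689/3) = √((½ + 784 + 1316 + 29/28) + 17689/3) = √(58843/28 + 17689/3) = √(671821/84) = 19*√39081/42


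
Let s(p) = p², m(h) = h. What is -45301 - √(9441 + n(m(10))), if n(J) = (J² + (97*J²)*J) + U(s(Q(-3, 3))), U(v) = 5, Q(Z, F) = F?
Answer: -45301 - √106546 ≈ -45627.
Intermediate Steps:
n(J) = 5 + J² + 97*J³ (n(J) = (J² + (97*J²)*J) + 5 = (J² + 97*J³) + 5 = 5 + J² + 97*J³)
-45301 - √(9441 + n(m(10))) = -45301 - √(9441 + (5 + 10² + 97*10³)) = -45301 - √(9441 + (5 + 100 + 97*1000)) = -45301 - √(9441 + (5 + 100 + 97000)) = -45301 - √(9441 + 97105) = -45301 - √106546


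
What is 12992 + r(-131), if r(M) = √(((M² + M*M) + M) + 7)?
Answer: 12992 + √34198 ≈ 13177.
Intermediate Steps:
r(M) = √(7 + M + 2*M²) (r(M) = √(((M² + M²) + M) + 7) = √((2*M² + M) + 7) = √((M + 2*M²) + 7) = √(7 + M + 2*M²))
12992 + r(-131) = 12992 + √(7 - 131 + 2*(-131)²) = 12992 + √(7 - 131 + 2*17161) = 12992 + √(7 - 131 + 34322) = 12992 + √34198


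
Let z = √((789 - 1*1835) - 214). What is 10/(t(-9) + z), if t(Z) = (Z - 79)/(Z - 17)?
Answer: 1430/53719 - 2535*I*√35/53719 ≈ 0.02662 - 0.27918*I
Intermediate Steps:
t(Z) = (-79 + Z)/(-17 + Z)
z = 6*I*√35 (z = √((789 - 1835) - 214) = √(-1046 - 214) = √(-1260) = 6*I*√35 ≈ 35.496*I)
10/(t(-9) + z) = 10/((-79 - 9)/(-17 - 9) + 6*I*√35) = 10/(-88/(-26) + 6*I*√35) = 10/(-1/26*(-88) + 6*I*√35) = 10/(44/13 + 6*I*√35)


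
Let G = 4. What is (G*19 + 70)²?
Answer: 21316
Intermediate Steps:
(G*19 + 70)² = (4*19 + 70)² = (76 + 70)² = 146² = 21316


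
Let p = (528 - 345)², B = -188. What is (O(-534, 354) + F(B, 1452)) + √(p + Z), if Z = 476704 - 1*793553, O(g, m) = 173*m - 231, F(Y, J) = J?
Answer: 62463 + 4*I*√17710 ≈ 62463.0 + 532.32*I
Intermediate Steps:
O(g, m) = -231 + 173*m
p = 33489 (p = 183² = 33489)
Z = -316849 (Z = 476704 - 793553 = -316849)
(O(-534, 354) + F(B, 1452)) + √(p + Z) = ((-231 + 173*354) + 1452) + √(33489 - 316849) = ((-231 + 61242) + 1452) + √(-283360) = (61011 + 1452) + 4*I*√17710 = 62463 + 4*I*√17710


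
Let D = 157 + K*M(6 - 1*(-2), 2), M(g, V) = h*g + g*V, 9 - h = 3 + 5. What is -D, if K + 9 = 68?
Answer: -1573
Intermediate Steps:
h = 1 (h = 9 - (3 + 5) = 9 - 1*8 = 9 - 8 = 1)
M(g, V) = g + V*g (M(g, V) = 1*g + g*V = g + V*g)
K = 59 (K = -9 + 68 = 59)
D = 1573 (D = 157 + 59*((6 - 1*(-2))*(1 + 2)) = 157 + 59*((6 + 2)*3) = 157 + 59*(8*3) = 157 + 59*24 = 157 + 1416 = 1573)
-D = -1*1573 = -1573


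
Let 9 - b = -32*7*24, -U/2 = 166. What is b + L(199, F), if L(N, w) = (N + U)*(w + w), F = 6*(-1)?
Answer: 6981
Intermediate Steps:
U = -332 (U = -2*166 = -332)
F = -6
b = 5385 (b = 9 - (-1)*(32*7)*24 = 9 - (-1)*224*24 = 9 - (-1)*5376 = 9 - 1*(-5376) = 9 + 5376 = 5385)
L(N, w) = 2*w*(-332 + N) (L(N, w) = (N - 332)*(w + w) = (-332 + N)*(2*w) = 2*w*(-332 + N))
b + L(199, F) = 5385 + 2*(-6)*(-332 + 199) = 5385 + 2*(-6)*(-133) = 5385 + 1596 = 6981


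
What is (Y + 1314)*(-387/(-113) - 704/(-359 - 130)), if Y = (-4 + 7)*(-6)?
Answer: 116119440/18419 ≈ 6304.3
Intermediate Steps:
Y = -18 (Y = 3*(-6) = -18)
(Y + 1314)*(-387/(-113) - 704/(-359 - 130)) = (-18 + 1314)*(-387/(-113) - 704/(-359 - 130)) = 1296*(-387*(-1/113) - 704/(-489)) = 1296*(387/113 - 704*(-1/489)) = 1296*(387/113 + 704/489) = 1296*(268795/55257) = 116119440/18419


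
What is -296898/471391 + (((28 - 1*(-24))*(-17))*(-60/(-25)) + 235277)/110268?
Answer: 385845042487/259896713940 ≈ 1.4846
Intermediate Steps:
-296898/471391 + (((28 - 1*(-24))*(-17))*(-60/(-25)) + 235277)/110268 = -296898*1/471391 + (((28 + 24)*(-17))*(-60*(-1/25)) + 235277)*(1/110268) = -296898/471391 + ((52*(-17))*(12/5) + 235277)*(1/110268) = -296898/471391 + (-884*12/5 + 235277)*(1/110268) = -296898/471391 + (-10608/5 + 235277)*(1/110268) = -296898/471391 + (1165777/5)*(1/110268) = -296898/471391 + 1165777/551340 = 385845042487/259896713940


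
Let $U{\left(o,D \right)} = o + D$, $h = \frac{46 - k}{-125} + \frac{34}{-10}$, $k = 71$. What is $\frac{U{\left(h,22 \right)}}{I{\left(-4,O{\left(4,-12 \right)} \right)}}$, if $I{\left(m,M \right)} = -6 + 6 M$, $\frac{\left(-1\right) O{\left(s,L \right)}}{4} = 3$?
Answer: $- \frac{47}{195} \approx -0.24103$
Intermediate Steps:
$O{\left(s,L \right)} = -12$ ($O{\left(s,L \right)} = \left(-4\right) 3 = -12$)
$h = - \frac{16}{5}$ ($h = \frac{46 - 71}{-125} + \frac{34}{-10} = \left(46 - 71\right) \left(- \frac{1}{125}\right) + 34 \left(- \frac{1}{10}\right) = \left(-25\right) \left(- \frac{1}{125}\right) - \frac{17}{5} = \frac{1}{5} - \frac{17}{5} = - \frac{16}{5} \approx -3.2$)
$U{\left(o,D \right)} = D + o$
$\frac{U{\left(h,22 \right)}}{I{\left(-4,O{\left(4,-12 \right)} \right)}} = \frac{22 - \frac{16}{5}}{-6 + 6 \left(-12\right)} = \frac{94}{5 \left(-6 - 72\right)} = \frac{94}{5 \left(-78\right)} = \frac{94}{5} \left(- \frac{1}{78}\right) = - \frac{47}{195}$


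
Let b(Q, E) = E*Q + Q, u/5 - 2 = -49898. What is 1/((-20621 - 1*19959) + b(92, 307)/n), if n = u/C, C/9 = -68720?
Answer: 9/267004 ≈ 3.3707e-5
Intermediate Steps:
u = -249480 (u = 10 + 5*(-49898) = 10 - 249490 = -249480)
C = -618480 (C = 9*(-68720) = -618480)
b(Q, E) = Q + E*Q
n = 693/1718 (n = -249480/(-618480) = -249480*(-1/618480) = 693/1718 ≈ 0.40338)
1/((-20621 - 1*19959) + b(92, 307)/n) = 1/((-20621 - 1*19959) + (92*(1 + 307))/(693/1718)) = 1/((-20621 - 19959) + (92*308)*(1718/693)) = 1/(-40580 + 28336*(1718/693)) = 1/(-40580 + 632224/9) = 1/(267004/9) = 9/267004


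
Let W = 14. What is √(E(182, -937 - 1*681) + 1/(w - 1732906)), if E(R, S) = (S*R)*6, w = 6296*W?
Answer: I*√4779773123898316026/1644762 ≈ 1329.2*I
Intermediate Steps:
w = 88144 (w = 6296*14 = 88144)
E(R, S) = 6*R*S (E(R, S) = (R*S)*6 = 6*R*S)
√(E(182, -937 - 1*681) + 1/(w - 1732906)) = √(6*182*(-937 - 1*681) + 1/(88144 - 1732906)) = √(6*182*(-937 - 681) + 1/(-1644762)) = √(6*182*(-1618) - 1/1644762) = √(-1766856 - 1/1644762) = √(-2906057608273/1644762) = I*√4779773123898316026/1644762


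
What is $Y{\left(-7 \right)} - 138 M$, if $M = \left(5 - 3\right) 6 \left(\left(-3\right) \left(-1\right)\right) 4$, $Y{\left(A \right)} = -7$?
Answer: $-19879$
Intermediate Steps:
$M = 144$ ($M = 2 \cdot 6 \cdot 3 \cdot 4 = 12 \cdot 3 \cdot 4 = 36 \cdot 4 = 144$)
$Y{\left(-7 \right)} - 138 M = -7 - 19872 = -19879$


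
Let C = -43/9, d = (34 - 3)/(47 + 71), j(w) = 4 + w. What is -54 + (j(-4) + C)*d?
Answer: -58681/1062 ≈ -55.255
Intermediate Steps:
d = 31/118 ≈ 0.26271
C = -43/9 (C = -43*⅑ = -43/9 ≈ -4.7778)
-54 + (j(-4) + C)*d = -54 + ((4 - 4) - 43/9)*(31/118) = -54 + (0 - 43/9)*(31/118) = -54 - 43/9*31/118 = -54 - 1333/1062 = -58681/1062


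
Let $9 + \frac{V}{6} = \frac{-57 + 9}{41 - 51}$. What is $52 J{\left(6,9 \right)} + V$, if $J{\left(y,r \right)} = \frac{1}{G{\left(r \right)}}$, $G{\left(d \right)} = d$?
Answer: $- \frac{874}{45} \approx -19.422$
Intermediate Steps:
$V = - \frac{126}{5}$ ($V = -54 + 6 \frac{-57 + 9}{41 - 51} = -54 + 6 \left(- \frac{48}{-10}\right) = -54 + 6 \left(\left(-48\right) \left(- \frac{1}{10}\right)\right) = -54 + 6 \cdot \frac{24}{5} = -54 + \frac{144}{5} = - \frac{126}{5} \approx -25.2$)
$J{\left(y,r \right)} = \frac{1}{r}$
$52 J{\left(6,9 \right)} + V = \frac{52}{9} - \frac{126}{5} = - \frac{874}{45}$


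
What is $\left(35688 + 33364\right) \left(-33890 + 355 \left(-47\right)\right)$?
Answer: $-3492304900$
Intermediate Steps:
$\left(35688 + 33364\right) \left(-33890 + 355 \left(-47\right)\right) = 69052 \left(-33890 - 16685\right) = 69052 \left(-50575\right) = -3492304900$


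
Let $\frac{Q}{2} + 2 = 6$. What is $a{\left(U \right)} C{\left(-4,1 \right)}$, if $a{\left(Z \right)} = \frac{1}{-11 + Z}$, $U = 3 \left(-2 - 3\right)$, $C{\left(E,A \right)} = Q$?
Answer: $- \frac{4}{13} \approx -0.30769$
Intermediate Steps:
$Q = 8$ ($Q = -4 + 2 \cdot 6 = -4 + 12 = 8$)
$C{\left(E,A \right)} = 8$
$U = -15$ ($U = 3 \left(-5\right) = -15$)
$a{\left(U \right)} C{\left(-4,1 \right)} = \frac{1}{-11 - 15} \cdot 8 = \frac{1}{-26} \cdot 8 = \left(- \frac{1}{26}\right) 8 = - \frac{4}{13}$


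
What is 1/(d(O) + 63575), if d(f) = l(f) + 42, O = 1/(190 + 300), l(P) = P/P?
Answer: 1/63618 ≈ 1.5719e-5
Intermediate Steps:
l(P) = 1
O = 1/490 ≈ 0.0020408
d(f) = 43 (d(f) = 1 + 42 = 43)
1/(d(O) + 63575) = 1/(43 + 63575) = 1/63618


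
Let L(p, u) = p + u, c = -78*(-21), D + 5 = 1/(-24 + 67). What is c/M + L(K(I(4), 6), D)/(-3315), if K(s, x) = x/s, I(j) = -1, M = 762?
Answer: 38974729/18103215 ≈ 2.1529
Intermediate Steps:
D = -214/43 (D = -5 + 1/(-24 + 67) = -5 + 1/43 = -214/43 ≈ -4.9767)
c = 1638
c/M + L(K(I(4), 6), D)/(-3315) = 1638/762 + (6/(-1) - 214/43)/(-3315) = 1638*(1/762) + (6*(-1) - 214/43)*(-1/3315) = 273/127 + (-6 - 214/43)*(-1/3315) = 273/127 - 472/43*(-1/3315) = 273/127 + 472/142545 = 38974729/18103215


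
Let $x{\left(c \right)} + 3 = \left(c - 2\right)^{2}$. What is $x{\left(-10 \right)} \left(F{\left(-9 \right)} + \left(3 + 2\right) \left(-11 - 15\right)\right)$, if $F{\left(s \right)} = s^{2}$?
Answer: $-6909$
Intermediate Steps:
$x{\left(c \right)} = -3 + \left(-2 + c\right)^{2}$ ($x{\left(c \right)} = -3 + \left(c - 2\right)^{2} = -3 + \left(-2 + c\right)^{2}$)
$x{\left(-10 \right)} \left(F{\left(-9 \right)} + \left(3 + 2\right) \left(-11 - 15\right)\right) = \left(-3 + \left(-2 - 10\right)^{2}\right) \left(\left(-9\right)^{2} + \left(3 + 2\right) \left(-11 - 15\right)\right) = \left(-3 + \left(-12\right)^{2}\right) \left(81 + 5 \left(-11 - 15\right)\right) = \left(-3 + 144\right) \left(81 + 5 \left(-11 - 15\right)\right) = 141 \left(81 + 5 \left(-26\right)\right) = 141 \left(81 - 130\right) = 141 \left(-49\right) = -6909$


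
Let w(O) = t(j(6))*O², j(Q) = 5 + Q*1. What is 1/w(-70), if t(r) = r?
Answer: 1/53900 ≈ 1.8553e-5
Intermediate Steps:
j(Q) = 5 + Q
w(O) = 11*O² (w(O) = (5 + 6)*O² = 11*O²)
1/w(-70) = 1/(11*(-70)²) = 1/(11*4900) = 1/53900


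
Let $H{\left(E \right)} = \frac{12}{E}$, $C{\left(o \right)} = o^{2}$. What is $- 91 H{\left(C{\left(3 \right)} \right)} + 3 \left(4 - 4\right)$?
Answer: $- \frac{364}{3} \approx -121.33$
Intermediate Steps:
$- 91 H{\left(C{\left(3 \right)} \right)} + 3 \left(4 - 4\right) = - 91 \frac{12}{3^{2}} + 3 \left(4 - 4\right) = - 91 \cdot \frac{12}{9} + 3 \cdot 0 = - 91 \cdot 12 \cdot \frac{1}{9} + 0 = \left(-91\right) \frac{4}{3} + 0 = - \frac{364}{3} + 0 = - \frac{364}{3}$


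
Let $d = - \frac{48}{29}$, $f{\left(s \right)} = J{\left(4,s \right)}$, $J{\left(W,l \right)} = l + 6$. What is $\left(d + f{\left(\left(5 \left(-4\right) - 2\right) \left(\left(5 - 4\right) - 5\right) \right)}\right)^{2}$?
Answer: $\frac{7171684}{841} \approx 8527.6$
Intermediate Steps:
$J{\left(W,l \right)} = 6 + l$
$f{\left(s \right)} = 6 + s$
$d = - \frac{48}{29}$ ($d = \left(-48\right) \frac{1}{29} = - \frac{48}{29} \approx -1.6552$)
$\left(d + f{\left(\left(5 \left(-4\right) - 2\right) \left(\left(5 - 4\right) - 5\right) \right)}\right)^{2} = \left(- \frac{48}{29} + \left(6 + \left(5 \left(-4\right) - 2\right) \left(\left(5 - 4\right) - 5\right)\right)\right)^{2} = \left(- \frac{48}{29} + \left(6 + \left(-20 - 2\right) \left(1 - 5\right)\right)\right)^{2} = \left(- \frac{48}{29} + \left(6 - -88\right)\right)^{2} = \left(- \frac{48}{29} + \left(6 + 88\right)\right)^{2} = \left(- \frac{48}{29} + 94\right)^{2} = \left(\frac{2678}{29}\right)^{2} = \frac{7171684}{841}$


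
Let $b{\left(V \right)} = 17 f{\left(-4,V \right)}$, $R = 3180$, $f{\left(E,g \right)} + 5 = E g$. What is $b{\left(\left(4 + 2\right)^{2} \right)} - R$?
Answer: $-5713$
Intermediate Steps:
$f{\left(E,g \right)} = -5 + E g$
$b{\left(V \right)} = -85 - 68 V$ ($b{\left(V \right)} = 17 \left(-5 - 4 V\right) = -85 - 68 V$)
$b{\left(\left(4 + 2\right)^{2} \right)} - R = \left(-85 - 68 \left(4 + 2\right)^{2}\right) - 3180 = \left(-85 - 68 \cdot 6^{2}\right) - 3180 = \left(-85 - 2448\right) - 3180 = -2533 - 3180 = -5713$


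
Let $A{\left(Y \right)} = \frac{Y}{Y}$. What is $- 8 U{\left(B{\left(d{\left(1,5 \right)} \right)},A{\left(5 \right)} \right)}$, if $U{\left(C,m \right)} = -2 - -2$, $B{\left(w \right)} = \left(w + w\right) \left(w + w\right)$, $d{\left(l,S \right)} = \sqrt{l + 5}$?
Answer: $0$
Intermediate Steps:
$d{\left(l,S \right)} = \sqrt{5 + l}$
$B{\left(w \right)} = 4 w^{2}$ ($B{\left(w \right)} = 2 w 2 w = 4 w^{2}$)
$A{\left(Y \right)} = 1$
$U{\left(C,m \right)} = 0$ ($U{\left(C,m \right)} = -2 + 2 = 0$)
$- 8 U{\left(B{\left(d{\left(1,5 \right)} \right)},A{\left(5 \right)} \right)} = \left(-8\right) 0 = 0$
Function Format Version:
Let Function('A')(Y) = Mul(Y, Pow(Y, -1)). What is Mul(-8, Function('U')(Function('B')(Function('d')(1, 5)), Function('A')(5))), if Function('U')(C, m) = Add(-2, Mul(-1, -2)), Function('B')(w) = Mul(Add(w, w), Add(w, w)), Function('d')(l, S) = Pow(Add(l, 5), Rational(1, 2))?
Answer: 0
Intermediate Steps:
Function('d')(l, S) = Pow(Add(5, l), Rational(1, 2))
Function('B')(w) = Mul(4, Pow(w, 2)) (Function('B')(w) = Mul(Mul(2, w), Mul(2, w)) = Mul(4, Pow(w, 2)))
Function('A')(Y) = 1
Function('U')(C, m) = 0 (Function('U')(C, m) = Add(-2, 2) = 0)
Mul(-8, Function('U')(Function('B')(Function('d')(1, 5)), Function('A')(5))) = Mul(-8, 0) = 0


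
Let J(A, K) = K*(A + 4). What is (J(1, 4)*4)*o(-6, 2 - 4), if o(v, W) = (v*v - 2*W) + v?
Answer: 2720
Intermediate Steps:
o(v, W) = v + v² - 2*W (o(v, W) = (v² - 2*W) + v = v + v² - 2*W)
J(A, K) = K*(4 + A)
(J(1, 4)*4)*o(-6, 2 - 4) = ((4*(4 + 1))*4)*(-6 + (-6)² - 2*(2 - 4)) = ((4*5)*4)*(-6 + 36 - 2*(-2)) = (20*4)*(-6 + 36 + 4) = 80*34 = 2720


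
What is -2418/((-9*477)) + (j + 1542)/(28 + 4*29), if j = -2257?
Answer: -100789/22896 ≈ -4.4020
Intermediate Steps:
-2418/((-9*477)) + (j + 1542)/(28 + 4*29) = -2418/((-9*477)) + (-2257 + 1542)/(28 + 4*29) = -2418/(-4293) - 715/(28 + 116) = -2418*(-1/4293) - 715/144 = 806/1431 - 715*1/144 = 806/1431 - 715/144 = -100789/22896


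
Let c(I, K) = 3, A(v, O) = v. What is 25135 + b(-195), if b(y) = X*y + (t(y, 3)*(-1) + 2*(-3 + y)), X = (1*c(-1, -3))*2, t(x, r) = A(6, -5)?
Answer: 23563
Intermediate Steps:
t(x, r) = 6
X = 6 (X = (1*3)*2 = 3*2 = 6)
b(y) = -12 + 8*y (b(y) = 6*y + (6*(-1) + 2*(-3 + y)) = 6*y + (-6 + (-6 + 2*y)) = 6*y + (-12 + 2*y) = -12 + 8*y)
25135 + b(-195) = 25135 + (-12 + 8*(-195)) = 25135 + (-12 - 1560) = 25135 - 1572 = 23563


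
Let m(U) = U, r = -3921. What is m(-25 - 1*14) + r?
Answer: -3960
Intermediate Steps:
m(-25 - 1*14) + r = (-25 - 1*14) - 3921 = (-25 - 14) - 3921 = -39 - 3921 = -3960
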